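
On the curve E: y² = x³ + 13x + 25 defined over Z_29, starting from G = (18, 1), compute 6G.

(7, 16)

Repeated addition: build up to 6G.
2G: tangent at (18, 1): λ = (3·18² + 13)/(2·1) ≡ 28/2. 2⁻¹ ≡ 15 (mod 29), so λ ≡ 28·15 ≡ 14.
  x = λ² - 18 - 18 = 196 - 36 ≡ 15; y = λ·(18 - 15) - 1 ≡ 12. → (15, 12)
3G: (15, 12) + (18, 1). λ = (1 - 12)/(18 - 15) ≡ 18/3 mod 29. 3⁻¹ ≡ 10 (mod 29) since 3·10 = 30 ≡ 1, so λ ≡ 6.
  x = λ² - 15 - 18 = 36 - 33 ≡ 3; y = λ·(15 - 3) - 12 ≡ 2. → (3, 2)
4G: (3, 2) + (18, 1). λ = (1 - 2)/(18 - 3) ≡ 28/15 mod 29. 15⁻¹ ≡ 2 (mod 29), so λ ≡ 27.
  x = λ² - 3 - 18 = 729 - 21 ≡ 12; y = λ·(3 - 12) - 2 ≡ 16. → (12, 16)
5G: (12, 16) + (18, 1). λ = (1 - 16)/(18 - 12) ≡ 14/6 mod 29. 6⁻¹ ≡ 5 (mod 29) since 6·5 = 30 ≡ 1, so λ ≡ 12.
  x = λ² - 12 - 18 = 144 - 30 ≡ 27; y = λ·(12 - 27) - 16 ≡ 7. → (27, 7)
6G: (27, 7) + (18, 1). λ = (1 - 7)/(18 - 27) ≡ 23/20 mod 29. 20⁻¹ ≡ 16 (mod 29), so λ ≡ 20.
  x = λ² - 27 - 18 = 400 - 45 ≡ 7; y = λ·(27 - 7) - 7 ≡ 16. → (7, 16)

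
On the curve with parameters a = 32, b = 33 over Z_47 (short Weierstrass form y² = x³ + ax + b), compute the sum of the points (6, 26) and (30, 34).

(6, 26) + (30, 34). λ = (34 - 26)/(30 - 6) ≡ 8/24 mod 47. 24⁻¹ ≡ 2 (mod 47), so λ ≡ 16.
  x = λ² - 6 - 30 = 256 - 36 ≡ 32; y = λ·(6 - 32) - 26 ≡ 28. → (32, 28)

(32, 28)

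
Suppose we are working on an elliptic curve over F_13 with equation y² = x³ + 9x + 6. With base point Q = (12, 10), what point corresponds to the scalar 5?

(10, 2)

Repeated addition: build up to 5Q.
2Q: tangent at (12, 10): λ = (3·12² + 9)/(2·10) ≡ 12/7. 7⁻¹ ≡ 2 (mod 13), so λ ≡ 12·2 ≡ 11.
  x = λ² - 12 - 12 = 121 - 24 ≡ 6; y = λ·(12 - 6) - 10 ≡ 4. → (6, 4)
3Q: (6, 4) + (12, 10). λ = (10 - 4)/(12 - 6) ≡ 6/6 mod 13. 6⁻¹ ≡ 11 (mod 13), so λ ≡ 1.
  x = λ² - 6 - 12 = 1 - 18 ≡ 9; y = λ·(6 - 9) - 4 ≡ 6. → (9, 6)
4Q: (9, 6) + (12, 10). λ = (10 - 6)/(12 - 9) ≡ 4/3 mod 13. 3⁻¹ ≡ 9 (mod 13), so λ ≡ 10.
  x = λ² - 9 - 12 = 100 - 21 ≡ 1; y = λ·(9 - 1) - 6 ≡ 9. → (1, 9)
5Q: (1, 9) + (12, 10). λ = (10 - 9)/(12 - 1) ≡ 1/11 mod 13. 11⁻¹ ≡ 6 (mod 13), so λ ≡ 6.
  x = λ² - 1 - 12 = 36 - 13 ≡ 10; y = λ·(1 - 10) - 9 ≡ 2. → (10, 2)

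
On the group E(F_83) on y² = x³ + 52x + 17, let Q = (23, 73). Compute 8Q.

Double-and-add on 8 = (1000)₂. Start with Q = (23, 73) for the leading 1-bit.
double: tangent at (23, 73): λ = (3·23² + 52)/(2·73) ≡ 62/63. 63⁻¹ ≡ 29 (mod 83) since 63·29 = 1827 ≡ 1, so λ ≡ 62·29 ≡ 55.
  x = λ² - 23 - 23 = 3025 - 46 ≡ 74; y = λ·(23 - 74) - 73 ≡ 27. → (74, 27)
double: tangent at (74, 27): λ = (3·74² + 52)/(2·27) ≡ 46/54. 54⁻¹ ≡ 20 (mod 83), so λ ≡ 46·20 ≡ 7.
  x = λ² - 74 - 74 = 49 - 148 ≡ 67; y = λ·(74 - 67) - 27 ≡ 22. → (67, 22)
double: tangent at (67, 22): λ = (3·67² + 52)/(2·22) ≡ 73/44. 44⁻¹ ≡ 17 (mod 83) since 44·17 = 748 ≡ 1, so λ ≡ 73·17 ≡ 79.
  x = λ² - 67 - 67 = 6241 - 134 ≡ 48; y = λ·(67 - 48) - 22 ≡ 68. → (48, 68)

(48, 68)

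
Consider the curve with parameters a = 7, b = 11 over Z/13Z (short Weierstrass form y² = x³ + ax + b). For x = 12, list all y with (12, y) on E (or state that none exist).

x³ + 7x + 11 = 1823 ≡ 3 (mod 13).
Square roots of 3 mod 13: 4 and 9 (since 4² = 16 ≡ 3).

4, 9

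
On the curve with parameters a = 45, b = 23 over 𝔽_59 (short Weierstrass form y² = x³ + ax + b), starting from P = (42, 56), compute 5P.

Repeated addition: build up to 5P.
2P: tangent at (42, 56): λ = (3·42² + 45)/(2·56) ≡ 27/53. 53⁻¹ ≡ 49 (mod 59), so λ ≡ 27·49 ≡ 25.
  x = λ² - 42 - 42 = 625 - 84 ≡ 10; y = λ·(42 - 10) - 56 ≡ 36. → (10, 36)
3P: (10, 36) + (42, 56). λ = (56 - 36)/(42 - 10) ≡ 20/32 mod 59. 32⁻¹ ≡ 24 (mod 59), so λ ≡ 8.
  x = λ² - 10 - 42 = 64 - 52 ≡ 12; y = λ·(10 - 12) - 36 ≡ 7. → (12, 7)
4P: (12, 7) + (42, 56). λ = (56 - 7)/(42 - 12) ≡ 49/30 mod 59. 30⁻¹ ≡ 2 (mod 59) since 30·2 = 60 ≡ 1, so λ ≡ 39.
  x = λ² - 12 - 42 = 1521 - 54 ≡ 51; y = λ·(12 - 51) - 7 ≡ 6. → (51, 6)
5P: (51, 6) + (42, 56). λ = (56 - 6)/(42 - 51) ≡ 50/50 mod 59. 50⁻¹ ≡ 13 (mod 59), so λ ≡ 1.
  x = λ² - 51 - 42 = 1 - 93 ≡ 26; y = λ·(51 - 26) - 6 ≡ 19. → (26, 19)

(26, 19)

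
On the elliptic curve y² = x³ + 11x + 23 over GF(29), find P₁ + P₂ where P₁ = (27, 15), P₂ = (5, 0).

(1, 8)

(27, 15) + (5, 0). λ = (0 - 15)/(5 - 27) ≡ 14/7 mod 29. 7⁻¹ ≡ 25 (mod 29), so λ ≡ 2.
  x = λ² - 27 - 5 = 4 - 32 ≡ 1; y = λ·(27 - 1) - 15 ≡ 8. → (1, 8)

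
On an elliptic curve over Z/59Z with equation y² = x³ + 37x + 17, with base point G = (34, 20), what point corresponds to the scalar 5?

O

Repeated addition: build up to 5G.
2G: tangent at (34, 20): λ = (3·34² + 37)/(2·20) ≡ 24/40. 40⁻¹ ≡ 31 (mod 59), so λ ≡ 24·31 ≡ 36.
  x = λ² - 34 - 34 = 1296 - 68 ≡ 48; y = λ·(34 - 48) - 20 ≡ 7. → (48, 7)
3G: (48, 7) + (34, 20). λ = (20 - 7)/(34 - 48) ≡ 13/45 mod 59. 45⁻¹ ≡ 21 (mod 59), so λ ≡ 37.
  x = λ² - 48 - 34 = 1369 - 82 ≡ 48; y = λ·(48 - 48) - 7 ≡ 52. → (48, 52)
4G: (48, 52) + (34, 20). λ = (20 - 52)/(34 - 48) ≡ 27/45 mod 59. 45⁻¹ ≡ 21 (mod 59), so λ ≡ 36.
  x = λ² - 48 - 34 = 1296 - 82 ≡ 34; y = λ·(48 - 34) - 52 ≡ 39. → (34, 39)
5G: (34, 39) + (34, 20): same x and y₁ ≡ -y₂, so the sum is O.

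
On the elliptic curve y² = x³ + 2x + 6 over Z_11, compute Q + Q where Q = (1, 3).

(10, 6)

tangent at (1, 3): λ = (3·1² + 2)/(2·3) ≡ 5/6. 6⁻¹ ≡ 2 (mod 11) since 6·2 = 12 ≡ 1, so λ ≡ 5·2 ≡ 10.
  x = λ² - 1 - 1 = 100 - 2 ≡ 10; y = λ·(1 - 10) - 3 ≡ 6. → (10, 6)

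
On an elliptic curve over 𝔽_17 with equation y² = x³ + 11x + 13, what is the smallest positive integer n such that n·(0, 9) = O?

2P: tangent at (0, 9): λ = (3·0² + 11)/(2·9) ≡ 11/1. 1⁻¹ ≡ 1 (mod 17), so λ ≡ 11·1 ≡ 11.
  x = λ² - 0 - 0 = 121 - 0 ≡ 2; y = λ·(0 - 2) - 9 ≡ 3. → (2, 3)
3P: (2, 3) + (0, 9). λ = (9 - 3)/(0 - 2) ≡ 6/15 mod 17. 15⁻¹ ≡ 8 (mod 17), so λ ≡ 14.
  x = λ² - 2 - 0 = 196 - 2 ≡ 7; y = λ·(2 - 7) - 3 ≡ 12. → (7, 12)
4P: (7, 12) + (0, 9). λ = (9 - 12)/(0 - 7) ≡ 14/10 mod 17. 10⁻¹ ≡ 12 (mod 17), so λ ≡ 15.
  x = λ² - 7 - 0 = 225 - 7 ≡ 14; y = λ·(7 - 14) - 12 ≡ 2. → (14, 2)
5P: (14, 2) + (0, 9). λ = (9 - 2)/(0 - 14) ≡ 7/3 mod 17. 3⁻¹ ≡ 6 (mod 17) since 3·6 = 18 ≡ 1, so λ ≡ 8.
  x = λ² - 14 - 0 = 64 - 14 ≡ 16; y = λ·(14 - 16) - 2 ≡ 16. → (16, 16)
6P: (16, 16) + (0, 9). λ = (9 - 16)/(0 - 16) ≡ 10/1 mod 17. 1⁻¹ ≡ 1 (mod 17), so λ ≡ 10.
  x = λ² - 16 - 0 = 100 - 16 ≡ 16; y = λ·(16 - 16) - 16 ≡ 1. → (16, 1)
7P: (16, 1) + (0, 9). λ = (9 - 1)/(0 - 16) ≡ 8/1 mod 17. 1⁻¹ ≡ 1 (mod 17), so λ ≡ 8.
  x = λ² - 16 - 0 = 64 - 16 ≡ 14; y = λ·(16 - 14) - 1 ≡ 15. → (14, 15)
8P: (14, 15) + (0, 9). λ = (9 - 15)/(0 - 14) ≡ 11/3 mod 17. 3⁻¹ ≡ 6 (mod 17) since 3·6 = 18 ≡ 1, so λ ≡ 15.
  x = λ² - 14 - 0 = 225 - 14 ≡ 7; y = λ·(14 - 7) - 15 ≡ 5. → (7, 5)
9P: (7, 5) + (0, 9). λ = (9 - 5)/(0 - 7) ≡ 4/10 mod 17. 10⁻¹ ≡ 12 (mod 17) since 10·12 = 120 ≡ 1, so λ ≡ 14.
  x = λ² - 7 - 0 = 196 - 7 ≡ 2; y = λ·(7 - 2) - 5 ≡ 14. → (2, 14)
10P: (2, 14) + (0, 9). λ = (9 - 14)/(0 - 2) ≡ 12/15 mod 17. 15⁻¹ ≡ 8 (mod 17), so λ ≡ 11.
  x = λ² - 2 - 0 = 121 - 2 ≡ 0; y = λ·(2 - 0) - 14 ≡ 8. → (0, 8)
11P: (0, 8) + (0, 9): same x and y₁ ≡ -y₂, so the sum is O.
11P = O, so the order is 11.

11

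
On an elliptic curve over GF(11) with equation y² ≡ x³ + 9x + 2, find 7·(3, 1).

Write P = (3, 1).
Repeated addition: build up to 7P.
2P: tangent at (3, 1): λ = (3·3² + 9)/(2·1) ≡ 3/2. 2⁻¹ ≡ 6 (mod 11), so λ ≡ 3·6 ≡ 7.
  x = λ² - 3 - 3 = 49 - 6 ≡ 10; y = λ·(3 - 10) - 1 ≡ 5. → (10, 5)
3P: (10, 5) + (3, 1). λ = (1 - 5)/(3 - 10) ≡ 7/4 mod 11. 4⁻¹ ≡ 3 (mod 11), so λ ≡ 10.
  x = λ² - 10 - 3 = 100 - 13 ≡ 10; y = λ·(10 - 10) - 5 ≡ 6. → (10, 6)
4P: (10, 6) + (3, 1). λ = (1 - 6)/(3 - 10) ≡ 6/4 mod 11. 4⁻¹ ≡ 3 (mod 11), so λ ≡ 7.
  x = λ² - 10 - 3 = 49 - 13 ≡ 3; y = λ·(10 - 3) - 6 ≡ 10. → (3, 10)
5P: (3, 10) + (3, 1): same x and y₁ ≡ -y₂, so the sum is 𝒪.
6P: 𝒪 + (3, 1) = (3, 1) (identity).
7P: tangent at (3, 1): λ = (3·3² + 9)/(2·1) ≡ 3/2. 2⁻¹ ≡ 6 (mod 11) since 2·6 = 12 ≡ 1, so λ ≡ 3·6 ≡ 7.
  x = λ² - 3 - 3 = 49 - 6 ≡ 10; y = λ·(3 - 10) - 1 ≡ 5. → (10, 5)

(10, 5)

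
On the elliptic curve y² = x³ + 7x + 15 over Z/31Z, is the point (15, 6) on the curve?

no

y² = 6² ≡ 5; x³ + 7x + 15 = 3495 ≡ 23 (mod 31). 5 ≠ 23.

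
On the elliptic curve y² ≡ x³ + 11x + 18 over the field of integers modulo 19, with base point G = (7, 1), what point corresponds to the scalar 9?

(18, 5)

Double-and-add on 9 = (1001)₂. Start with G = (7, 1) for the leading 1-bit.
double: tangent at (7, 1): λ = (3·7² + 11)/(2·1) ≡ 6/2. 2⁻¹ ≡ 10 (mod 19) since 2·10 = 20 ≡ 1, so λ ≡ 6·10 ≡ 3.
  x = λ² - 7 - 7 = 9 - 14 ≡ 14; y = λ·(7 - 14) - 1 ≡ 16. → (14, 16)
double: tangent at (14, 16): λ = (3·14² + 11)/(2·16) ≡ 10/13. 13⁻¹ ≡ 3 (mod 19) since 13·3 = 39 ≡ 1, so λ ≡ 10·3 ≡ 11.
  x = λ² - 14 - 14 = 121 - 28 ≡ 17; y = λ·(14 - 17) - 16 ≡ 8. → (17, 8)
double: tangent at (17, 8): λ = (3·17² + 11)/(2·8) ≡ 4/16. 16⁻¹ ≡ 6 (mod 19) since 16·6 = 96 ≡ 1, so λ ≡ 4·6 ≡ 5.
  x = λ² - 17 - 17 = 25 - 34 ≡ 10; y = λ·(17 - 10) - 8 ≡ 8. → (10, 8)
add G: (10, 8) + (7, 1). λ = (1 - 8)/(7 - 10) ≡ 12/16 mod 19. 16⁻¹ ≡ 6 (mod 19), so λ ≡ 15.
  x = λ² - 10 - 7 = 225 - 17 ≡ 18; y = λ·(10 - 18) - 8 ≡ 5. → (18, 5)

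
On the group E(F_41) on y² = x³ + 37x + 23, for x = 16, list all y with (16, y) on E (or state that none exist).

18, 23

x³ + 37x + 23 = 4711 ≡ 37 (mod 41).
Square roots of 37 mod 41: 18 and 23 (since 18² = 324 ≡ 37).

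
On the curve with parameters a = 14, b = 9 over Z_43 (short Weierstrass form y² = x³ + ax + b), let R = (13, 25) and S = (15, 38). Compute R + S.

(25, 26)

(13, 25) + (15, 38). λ = (38 - 25)/(15 - 13) ≡ 13/2 mod 43. 2⁻¹ ≡ 22 (mod 43), so λ ≡ 28.
  x = λ² - 13 - 15 = 784 - 28 ≡ 25; y = λ·(13 - 25) - 25 ≡ 26. → (25, 26)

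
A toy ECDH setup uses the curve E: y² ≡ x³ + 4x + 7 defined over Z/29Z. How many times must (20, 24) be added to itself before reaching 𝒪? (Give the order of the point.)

8

2P: tangent at (20, 24): λ = (3·20² + 4)/(2·24) ≡ 15/19. 19⁻¹ ≡ 26 (mod 29) since 19·26 = 494 ≡ 1, so λ ≡ 15·26 ≡ 13.
  x = λ² - 20 - 20 = 169 - 40 ≡ 13; y = λ·(20 - 13) - 24 ≡ 9. → (13, 9)
3P: (13, 9) + (20, 24). λ = (24 - 9)/(20 - 13) ≡ 15/7 mod 29. 7⁻¹ ≡ 25 (mod 29), so λ ≡ 27.
  x = λ² - 13 - 20 = 729 - 33 ≡ 0; y = λ·(13 - 0) - 9 ≡ 23. → (0, 23)
4P: (0, 23) + (20, 24). λ = (24 - 23)/(20 - 0) ≡ 1/20 mod 29. 20⁻¹ ≡ 16 (mod 29), so λ ≡ 16.
  x = λ² - 0 - 20 = 256 - 20 ≡ 4; y = λ·(0 - 4) - 23 ≡ 0. → (4, 0)
5P: (4, 0) + (20, 24). λ = (24 - 0)/(20 - 4) ≡ 24/16 mod 29. 16⁻¹ ≡ 20 (mod 29), so λ ≡ 16.
  x = λ² - 4 - 20 = 256 - 24 ≡ 0; y = λ·(4 - 0) - 0 ≡ 6. → (0, 6)
6P: (0, 6) + (20, 24). λ = (24 - 6)/(20 - 0) ≡ 18/20 mod 29. 20⁻¹ ≡ 16 (mod 29), so λ ≡ 27.
  x = λ² - 0 - 20 = 729 - 20 ≡ 13; y = λ·(0 - 13) - 6 ≡ 20. → (13, 20)
7P: (13, 20) + (20, 24). λ = (24 - 20)/(20 - 13) ≡ 4/7 mod 29. 7⁻¹ ≡ 25 (mod 29), so λ ≡ 13.
  x = λ² - 13 - 20 = 169 - 33 ≡ 20; y = λ·(13 - 20) - 20 ≡ 5. → (20, 5)
8P: (20, 5) + (20, 24): same x and y₁ ≡ -y₂, so the sum is 𝒪.
8P = 𝒪, so the order is 8.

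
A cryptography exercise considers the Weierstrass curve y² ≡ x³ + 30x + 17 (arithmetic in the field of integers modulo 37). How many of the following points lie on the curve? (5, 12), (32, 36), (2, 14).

3

(5, 12): 12² ≡ 33, rhs ≡ 33 → on.
(32, 36): 36² ≡ 1, rhs ≡ 1 → on.
(2, 14): 14² ≡ 11, rhs ≡ 11 → on.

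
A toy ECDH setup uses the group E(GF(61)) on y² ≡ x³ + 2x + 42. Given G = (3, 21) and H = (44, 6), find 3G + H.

First 3G:
Repeated addition: build up to 3G.
2G: tangent at (3, 21): λ = (3·3² + 2)/(2·21) ≡ 29/42. 42⁻¹ ≡ 16 (mod 61), so λ ≡ 29·16 ≡ 37.
  x = λ² - 3 - 3 = 1369 - 6 ≡ 21; y = λ·(3 - 21) - 21 ≡ 45. → (21, 45)
3G: (21, 45) + (3, 21). λ = (21 - 45)/(3 - 21) ≡ 37/43 mod 61. 43⁻¹ ≡ 44 (mod 61), so λ ≡ 42.
  x = λ² - 21 - 3 = 1764 - 24 ≡ 32; y = λ·(21 - 32) - 45 ≡ 42. → (32, 42)
3G = (32, 42).
Finally 3G + H:
(32, 42) + (44, 6). λ = (6 - 42)/(44 - 32) ≡ 25/12 mod 61. 12⁻¹ ≡ 56 (mod 61) since 12·56 = 672 ≡ 1, so λ ≡ 58.
  x = λ² - 32 - 44 = 3364 - 76 ≡ 55; y = λ·(32 - 55) - 42 ≡ 27. → (55, 27)

(55, 27)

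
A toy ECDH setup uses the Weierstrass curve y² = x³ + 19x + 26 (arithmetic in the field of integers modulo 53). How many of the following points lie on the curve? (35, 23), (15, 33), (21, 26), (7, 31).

2

(35, 23): 23² ≡ 52, rhs ≡ 0 → off.
(15, 33): 33² ≡ 29, rhs ≡ 29 → on.
(21, 26): 26² ≡ 40, rhs ≡ 40 → on.
(7, 31): 31² ≡ 7, rhs ≡ 25 → off.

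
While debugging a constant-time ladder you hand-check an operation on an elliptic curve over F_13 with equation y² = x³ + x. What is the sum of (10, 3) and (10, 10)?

O

The two points share x = 10 and their y-coordinates satisfy 3 + 10 ≡ 0 (mod 13), so they are inverses. Their sum is the point at infinity.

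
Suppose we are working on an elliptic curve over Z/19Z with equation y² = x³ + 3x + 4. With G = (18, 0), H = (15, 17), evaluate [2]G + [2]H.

First 2G:
Repeated addition: build up to 2G.
2G: (18, 0) + (18, 0): same x and y₁ ≡ -y₂, so the sum is the point at infinity.
2G = the point at infinity.
Next 2H:
Repeated addition: build up to 2H.
2H: tangent at (15, 17): λ = (3·15² + 3)/(2·17) ≡ 13/15. 15⁻¹ ≡ 14 (mod 19), so λ ≡ 13·14 ≡ 11.
  x = λ² - 15 - 15 = 121 - 30 ≡ 15; y = λ·(15 - 15) - 17 ≡ 2. → (15, 2)
2H = (15, 2).
Finally 2G + 2H:
the point at infinity + (15, 2) = (15, 2) (identity).

(15, 2)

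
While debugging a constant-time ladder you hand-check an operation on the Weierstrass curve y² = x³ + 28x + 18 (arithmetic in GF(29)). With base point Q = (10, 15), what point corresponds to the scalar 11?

(25, 4)

Double-and-add on 11 = (1011)₂. Start with Q = (10, 15) for the leading 1-bit.
double: tangent at (10, 15): λ = (3·10² + 28)/(2·15) ≡ 9/1. 1⁻¹ ≡ 1 (mod 29) since 1·1 = 1 ≡ 1, so λ ≡ 9·1 ≡ 9.
  x = λ² - 10 - 10 = 81 - 20 ≡ 3; y = λ·(10 - 3) - 15 ≡ 19. → (3, 19)
double: tangent at (3, 19): λ = (3·3² + 28)/(2·19) ≡ 26/9. 9⁻¹ ≡ 13 (mod 29), so λ ≡ 26·13 ≡ 19.
  x = λ² - 3 - 3 = 361 - 6 ≡ 7; y = λ·(3 - 7) - 19 ≡ 21. → (7, 21)
add Q: (7, 21) + (10, 15). λ = (15 - 21)/(10 - 7) ≡ 23/3 mod 29. 3⁻¹ ≡ 10 (mod 29) since 3·10 = 30 ≡ 1, so λ ≡ 27.
  x = λ² - 7 - 10 = 729 - 17 ≡ 16; y = λ·(7 - 16) - 21 ≡ 26. → (16, 26)
double: tangent at (16, 26): λ = (3·16² + 28)/(2·26) ≡ 13/23. 23⁻¹ ≡ 24 (mod 29) since 23·24 = 552 ≡ 1, so λ ≡ 13·24 ≡ 22.
  x = λ² - 16 - 16 = 484 - 32 ≡ 17; y = λ·(16 - 17) - 26 ≡ 10. → (17, 10)
add Q: (17, 10) + (10, 15). λ = (15 - 10)/(10 - 17) ≡ 5/22 mod 29. 22⁻¹ ≡ 4 (mod 29), so λ ≡ 20.
  x = λ² - 17 - 10 = 400 - 27 ≡ 25; y = λ·(17 - 25) - 10 ≡ 4. → (25, 4)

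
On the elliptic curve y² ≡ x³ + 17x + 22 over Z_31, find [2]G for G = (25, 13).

(17, 4)

tangent at (25, 13): λ = (3·25² + 17)/(2·13) ≡ 1/26. 26⁻¹ ≡ 6 (mod 31), so λ ≡ 1·6 ≡ 6.
  x = λ² - 25 - 25 = 36 - 50 ≡ 17; y = λ·(25 - 17) - 13 ≡ 4. → (17, 4)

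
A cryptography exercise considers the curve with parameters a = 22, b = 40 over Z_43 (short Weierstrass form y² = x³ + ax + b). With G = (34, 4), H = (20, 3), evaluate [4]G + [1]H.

First 4G:
Repeated addition: build up to 4G.
2G: tangent at (34, 4): λ = (3·34² + 22)/(2·4) ≡ 7/8. 8⁻¹ ≡ 27 (mod 43), so λ ≡ 7·27 ≡ 17.
  x = λ² - 34 - 34 = 289 - 68 ≡ 6; y = λ·(34 - 6) - 4 ≡ 42. → (6, 42)
3G: (6, 42) + (34, 4). λ = (4 - 42)/(34 - 6) ≡ 5/28 mod 43. 28⁻¹ ≡ 20 (mod 43), so λ ≡ 14.
  x = λ² - 6 - 34 = 196 - 40 ≡ 27; y = λ·(6 - 27) - 42 ≡ 8. → (27, 8)
4G: (27, 8) + (34, 4). λ = (4 - 8)/(34 - 27) ≡ 39/7 mod 43. 7⁻¹ ≡ 37 (mod 43), so λ ≡ 24.
  x = λ² - 27 - 34 = 576 - 61 ≡ 42; y = λ·(27 - 42) - 8 ≡ 19. → (42, 19)
4G = (42, 19).
Finally 4G + H:
(42, 19) + (20, 3). λ = (3 - 19)/(20 - 42) ≡ 27/21 mod 43. 21⁻¹ ≡ 41 (mod 43) since 21·41 = 861 ≡ 1, so λ ≡ 32.
  x = λ² - 42 - 20 = 1024 - 62 ≡ 16; y = λ·(42 - 16) - 19 ≡ 39. → (16, 39)

(16, 39)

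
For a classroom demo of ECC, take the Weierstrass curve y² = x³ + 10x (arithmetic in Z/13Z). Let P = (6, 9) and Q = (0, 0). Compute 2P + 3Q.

First 2P:
Repeated addition: build up to 2P.
2P: tangent at (6, 9): λ = (3·6² + 10)/(2·9) ≡ 1/5. 5⁻¹ ≡ 8 (mod 13) since 5·8 = 40 ≡ 1, so λ ≡ 1·8 ≡ 8.
  x = λ² - 6 - 6 = 64 - 12 ≡ 0; y = λ·(6 - 0) - 9 ≡ 0. → (0, 0)
2P = (0, 0).
Next 3Q:
Repeated addition: build up to 3Q.
2Q: (0, 0) + (0, 0): same x and y₁ ≡ -y₂, so the sum is 𝒪.
3Q: 𝒪 + (0, 0) = (0, 0) (identity).
3Q = (0, 0).
Finally 2P + 3Q:
(0, 0) + (0, 0): same x and y₁ ≡ -y₂, so the sum is 𝒪.

O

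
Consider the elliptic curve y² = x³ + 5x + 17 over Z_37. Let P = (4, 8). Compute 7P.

Double-and-add on 7 = (111)₂. Start with P = (4, 8) for the leading 1-bit.
double: tangent at (4, 8): λ = (3·4² + 5)/(2·8) ≡ 16/16. 16⁻¹ ≡ 7 (mod 37), so λ ≡ 16·7 ≡ 1.
  x = λ² - 4 - 4 = 1 - 8 ≡ 30; y = λ·(4 - 30) - 8 ≡ 3. → (30, 3)
add P: (30, 3) + (4, 8). λ = (8 - 3)/(4 - 30) ≡ 5/11 mod 37. 11⁻¹ ≡ 27 (mod 37) since 11·27 = 297 ≡ 1, so λ ≡ 24.
  x = λ² - 30 - 4 = 576 - 34 ≡ 24; y = λ·(30 - 24) - 3 ≡ 30. → (24, 30)
double: tangent at (24, 30): λ = (3·24² + 5)/(2·30) ≡ 31/23. 23⁻¹ ≡ 29 (mod 37), so λ ≡ 31·29 ≡ 11.
  x = λ² - 24 - 24 = 121 - 48 ≡ 36; y = λ·(24 - 36) - 30 ≡ 23. → (36, 23)
add P: (36, 23) + (4, 8). λ = (8 - 23)/(4 - 36) ≡ 22/5 mod 37. 5⁻¹ ≡ 15 (mod 37), so λ ≡ 34.
  x = λ² - 36 - 4 = 1156 - 40 ≡ 6; y = λ·(36 - 6) - 23 ≡ 35. → (6, 35)

(6, 35)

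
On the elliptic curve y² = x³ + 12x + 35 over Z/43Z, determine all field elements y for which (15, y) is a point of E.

8, 35

x³ + 12x + 35 = 3590 ≡ 21 (mod 43).
Square roots of 21 mod 43: 8 and 35 (since 8² = 64 ≡ 21).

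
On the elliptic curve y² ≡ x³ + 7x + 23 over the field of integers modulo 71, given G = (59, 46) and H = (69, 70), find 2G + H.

First 2G:
Repeated addition: build up to 2G.
2G: tangent at (59, 46): λ = (3·59² + 7)/(2·46) ≡ 13/21. 21⁻¹ ≡ 44 (mod 71) since 21·44 = 924 ≡ 1, so λ ≡ 13·44 ≡ 4.
  x = λ² - 59 - 59 = 16 - 118 ≡ 40; y = λ·(59 - 40) - 46 ≡ 30. → (40, 30)
2G = (40, 30).
Finally 2G + H:
(40, 30) + (69, 70). λ = (70 - 30)/(69 - 40) ≡ 40/29 mod 71. 29⁻¹ ≡ 49 (mod 71), so λ ≡ 43.
  x = λ² - 40 - 69 = 1849 - 109 ≡ 36; y = λ·(40 - 36) - 30 ≡ 0. → (36, 0)

(36, 0)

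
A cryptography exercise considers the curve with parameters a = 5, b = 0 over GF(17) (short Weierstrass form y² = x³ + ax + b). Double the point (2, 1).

(13, 16)

tangent at (2, 1): λ = (3·2² + 5)/(2·1) ≡ 0/2. 2⁻¹ ≡ 9 (mod 17), so λ ≡ 0·9 ≡ 0.
  x = λ² - 2 - 2 = 0 - 4 ≡ 13; y = λ·(2 - 13) - 1 ≡ 16. → (13, 16)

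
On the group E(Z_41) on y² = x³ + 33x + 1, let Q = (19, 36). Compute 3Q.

(3, 39)

Repeated addition: build up to 3Q.
2Q: tangent at (19, 36): λ = (3·19² + 33)/(2·36) ≡ 9/31. 31⁻¹ ≡ 4 (mod 41), so λ ≡ 9·4 ≡ 36.
  x = λ² - 19 - 19 = 1296 - 38 ≡ 28; y = λ·(19 - 28) - 36 ≡ 9. → (28, 9)
3Q: (28, 9) + (19, 36). λ = (36 - 9)/(19 - 28) ≡ 27/32 mod 41. 32⁻¹ ≡ 9 (mod 41) since 32·9 = 288 ≡ 1, so λ ≡ 38.
  x = λ² - 28 - 19 = 1444 - 47 ≡ 3; y = λ·(28 - 3) - 9 ≡ 39. → (3, 39)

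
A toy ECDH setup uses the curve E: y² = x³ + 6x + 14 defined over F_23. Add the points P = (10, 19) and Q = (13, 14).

(13, 9)

(10, 19) + (13, 14). λ = (14 - 19)/(13 - 10) ≡ 18/3 mod 23. 3⁻¹ ≡ 8 (mod 23), so λ ≡ 6.
  x = λ² - 10 - 13 = 36 - 23 ≡ 13; y = λ·(10 - 13) - 19 ≡ 9. → (13, 9)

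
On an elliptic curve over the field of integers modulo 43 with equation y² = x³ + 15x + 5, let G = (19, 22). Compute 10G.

Double-and-add on 10 = (1010)₂. Start with G = (19, 22) for the leading 1-bit.
double: tangent at (19, 22): λ = (3·19² + 15)/(2·22) ≡ 23/1. 1⁻¹ ≡ 1 (mod 43), so λ ≡ 23·1 ≡ 23.
  x = λ² - 19 - 19 = 529 - 38 ≡ 18; y = λ·(19 - 18) - 22 ≡ 1. → (18, 1)
double: tangent at (18, 1): λ = (3·18² + 15)/(2·1) ≡ 41/2. 2⁻¹ ≡ 22 (mod 43), so λ ≡ 41·22 ≡ 42.
  x = λ² - 18 - 18 = 1764 - 36 ≡ 8; y = λ·(18 - 8) - 1 ≡ 32. → (8, 32)
add G: (8, 32) + (19, 22). λ = (22 - 32)/(19 - 8) ≡ 33/11 mod 43. 11⁻¹ ≡ 4 (mod 43) since 11·4 = 44 ≡ 1, so λ ≡ 3.
  x = λ² - 8 - 19 = 9 - 27 ≡ 25; y = λ·(8 - 25) - 32 ≡ 3. → (25, 3)
double: tangent at (25, 3): λ = (3·25² + 15)/(2·3) ≡ 41/6. 6⁻¹ ≡ 36 (mod 43), so λ ≡ 41·36 ≡ 14.
  x = λ² - 25 - 25 = 196 - 50 ≡ 17; y = λ·(25 - 17) - 3 ≡ 23. → (17, 23)

(17, 23)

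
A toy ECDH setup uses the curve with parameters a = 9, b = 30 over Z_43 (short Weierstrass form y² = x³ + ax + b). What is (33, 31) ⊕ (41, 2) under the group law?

(33, 31) + (41, 2). λ = (2 - 31)/(41 - 33) ≡ 14/8 mod 43. 8⁻¹ ≡ 27 (mod 43), so λ ≡ 34.
  x = λ² - 33 - 41 = 1156 - 74 ≡ 7; y = λ·(33 - 7) - 31 ≡ 36. → (7, 36)

(7, 36)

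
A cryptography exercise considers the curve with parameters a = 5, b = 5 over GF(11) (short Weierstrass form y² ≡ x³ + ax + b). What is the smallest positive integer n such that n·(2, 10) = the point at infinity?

9

2P: tangent at (2, 10): λ = (3·2² + 5)/(2·10) ≡ 6/9. 9⁻¹ ≡ 5 (mod 11), so λ ≡ 6·5 ≡ 8.
  x = λ² - 2 - 2 = 64 - 4 ≡ 5; y = λ·(2 - 5) - 10 ≡ 10. → (5, 10)
3P: (5, 10) + (2, 10). λ = (10 - 10)/(2 - 5) ≡ 0/8 mod 11. 8⁻¹ ≡ 7 (mod 11) since 8·7 = 56 ≡ 1, so λ ≡ 0.
  x = λ² - 5 - 2 = 0 - 7 ≡ 4; y = λ·(5 - 4) - 10 ≡ 1. → (4, 1)
4P: (4, 1) + (2, 10). λ = (10 - 1)/(2 - 4) ≡ 9/9 mod 11. 9⁻¹ ≡ 5 (mod 11) since 9·5 = 45 ≡ 1, so λ ≡ 1.
  x = λ² - 4 - 2 = 1 - 6 ≡ 6; y = λ·(4 - 6) - 1 ≡ 8. → (6, 8)
5P: (6, 8) + (2, 10). λ = (10 - 8)/(2 - 6) ≡ 2/7 mod 11. 7⁻¹ ≡ 8 (mod 11), so λ ≡ 5.
  x = λ² - 6 - 2 = 25 - 8 ≡ 6; y = λ·(6 - 6) - 8 ≡ 3. → (6, 3)
6P: (6, 3) + (2, 10). λ = (10 - 3)/(2 - 6) ≡ 7/7 mod 11. 7⁻¹ ≡ 8 (mod 11) since 7·8 = 56 ≡ 1, so λ ≡ 1.
  x = λ² - 6 - 2 = 1 - 8 ≡ 4; y = λ·(6 - 4) - 3 ≡ 10. → (4, 10)
7P: (4, 10) + (2, 10). λ = (10 - 10)/(2 - 4) ≡ 0/9 mod 11. 9⁻¹ ≡ 5 (mod 11) since 9·5 = 45 ≡ 1, so λ ≡ 0.
  x = λ² - 4 - 2 = 0 - 6 ≡ 5; y = λ·(4 - 5) - 10 ≡ 1. → (5, 1)
8P: (5, 1) + (2, 10). λ = (10 - 1)/(2 - 5) ≡ 9/8 mod 11. 8⁻¹ ≡ 7 (mod 11) since 8·7 = 56 ≡ 1, so λ ≡ 8.
  x = λ² - 5 - 2 = 64 - 7 ≡ 2; y = λ·(5 - 2) - 1 ≡ 1. → (2, 1)
9P: (2, 1) + (2, 10): same x and y₁ ≡ -y₂, so the sum is the point at infinity.
9P = the point at infinity, so the order is 9.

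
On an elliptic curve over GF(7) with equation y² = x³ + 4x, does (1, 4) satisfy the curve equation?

no

y² = 4² ≡ 2; x³ + 4x + 0 = 5 ≡ 5 (mod 7). 2 ≠ 5.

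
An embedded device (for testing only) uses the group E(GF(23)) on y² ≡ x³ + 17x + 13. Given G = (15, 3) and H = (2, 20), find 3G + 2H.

First 3G:
Repeated addition: build up to 3G.
2G: tangent at (15, 3): λ = (3·15² + 17)/(2·3) ≡ 2/6. 6⁻¹ ≡ 4 (mod 23), so λ ≡ 2·4 ≡ 8.
  x = λ² - 15 - 15 = 64 - 30 ≡ 11; y = λ·(15 - 11) - 3 ≡ 6. → (11, 6)
3G: (11, 6) + (15, 3). λ = (3 - 6)/(15 - 11) ≡ 20/4 mod 23. 4⁻¹ ≡ 6 (mod 23), so λ ≡ 5.
  x = λ² - 11 - 15 = 25 - 26 ≡ 22; y = λ·(11 - 22) - 6 ≡ 8. → (22, 8)
3G = (22, 8).
Next 2H:
Repeated addition: build up to 2H.
2H: tangent at (2, 20): λ = (3·2² + 17)/(2·20) ≡ 6/17. 17⁻¹ ≡ 19 (mod 23), so λ ≡ 6·19 ≡ 22.
  x = λ² - 2 - 2 = 484 - 4 ≡ 20; y = λ·(2 - 20) - 20 ≡ 21. → (20, 21)
2H = (20, 21).
Finally 3G + 2H:
(22, 8) + (20, 21). λ = (21 - 8)/(20 - 22) ≡ 13/21 mod 23. 21⁻¹ ≡ 11 (mod 23) since 21·11 = 231 ≡ 1, so λ ≡ 5.
  x = λ² - 22 - 20 = 25 - 42 ≡ 6; y = λ·(22 - 6) - 8 ≡ 3. → (6, 3)

(6, 3)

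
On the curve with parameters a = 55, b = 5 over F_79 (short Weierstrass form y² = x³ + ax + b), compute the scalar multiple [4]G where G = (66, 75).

Double-and-add on 4 = (100)₂. Start with G = (66, 75) for the leading 1-bit.
double: tangent at (66, 75): λ = (3·66² + 55)/(2·75) ≡ 9/71. 71⁻¹ ≡ 69 (mod 79) since 71·69 = 4899 ≡ 1, so λ ≡ 9·69 ≡ 68.
  x = λ² - 66 - 66 = 4624 - 132 ≡ 68; y = λ·(66 - 68) - 75 ≡ 26. → (68, 26)
double: tangent at (68, 26): λ = (3·68² + 55)/(2·26) ≡ 23/52. 52⁻¹ ≡ 38 (mod 79) since 52·38 = 1976 ≡ 1, so λ ≡ 23·38 ≡ 5.
  x = λ² - 68 - 68 = 25 - 136 ≡ 47; y = λ·(68 - 47) - 26 ≡ 0. → (47, 0)

(47, 0)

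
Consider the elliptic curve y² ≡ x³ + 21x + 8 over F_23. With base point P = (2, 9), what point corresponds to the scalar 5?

Double-and-add on 5 = (101)₂. Start with P = (2, 9) for the leading 1-bit.
double: tangent at (2, 9): λ = (3·2² + 21)/(2·9) ≡ 10/18. 18⁻¹ ≡ 9 (mod 23), so λ ≡ 10·9 ≡ 21.
  x = λ² - 2 - 2 = 441 - 4 ≡ 0; y = λ·(2 - 0) - 9 ≡ 10. → (0, 10)
double: tangent at (0, 10): λ = (3·0² + 21)/(2·10) ≡ 21/20. 20⁻¹ ≡ 15 (mod 23), so λ ≡ 21·15 ≡ 16.
  x = λ² - 0 - 0 = 256 - 0 ≡ 3; y = λ·(0 - 3) - 10 ≡ 11. → (3, 11)
add P: (3, 11) + (2, 9). λ = (9 - 11)/(2 - 3) ≡ 21/22 mod 23. 22⁻¹ ≡ 22 (mod 23) since 22·22 = 484 ≡ 1, so λ ≡ 2.
  x = λ² - 3 - 2 = 4 - 5 ≡ 22; y = λ·(3 - 22) - 11 ≡ 20. → (22, 20)

(22, 20)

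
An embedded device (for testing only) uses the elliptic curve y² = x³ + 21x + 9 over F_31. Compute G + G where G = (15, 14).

tangent at (15, 14): λ = (3·15² + 21)/(2·14) ≡ 14/28. 28⁻¹ ≡ 10 (mod 31) since 28·10 = 280 ≡ 1, so λ ≡ 14·10 ≡ 16.
  x = λ² - 15 - 15 = 256 - 30 ≡ 9; y = λ·(15 - 9) - 14 ≡ 20. → (9, 20)

(9, 20)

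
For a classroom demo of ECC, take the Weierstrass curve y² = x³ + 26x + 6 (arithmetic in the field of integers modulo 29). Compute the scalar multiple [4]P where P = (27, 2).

(4, 0)

Repeated addition: build up to 4P.
2P: tangent at (27, 2): λ = (3·27² + 26)/(2·2) ≡ 9/4. 4⁻¹ ≡ 22 (mod 29), so λ ≡ 9·22 ≡ 24.
  x = λ² - 27 - 27 = 576 - 54 ≡ 0; y = λ·(27 - 0) - 2 ≡ 8. → (0, 8)
3P: (0, 8) + (27, 2). λ = (2 - 8)/(27 - 0) ≡ 23/27 mod 29. 27⁻¹ ≡ 14 (mod 29), so λ ≡ 3.
  x = λ² - 0 - 27 = 9 - 27 ≡ 11; y = λ·(0 - 11) - 8 ≡ 17. → (11, 17)
4P: (11, 17) + (27, 2). λ = (2 - 17)/(27 - 11) ≡ 14/16 mod 29. 16⁻¹ ≡ 20 (mod 29), so λ ≡ 19.
  x = λ² - 11 - 27 = 361 - 38 ≡ 4; y = λ·(11 - 4) - 17 ≡ 0. → (4, 0)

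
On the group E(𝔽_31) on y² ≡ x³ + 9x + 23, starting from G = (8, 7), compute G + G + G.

Repeated addition: build up to 3G.
2G: tangent at (8, 7): λ = (3·8² + 9)/(2·7) ≡ 15/14. 14⁻¹ ≡ 20 (mod 31), so λ ≡ 15·20 ≡ 21.
  x = λ² - 8 - 8 = 441 - 16 ≡ 22; y = λ·(8 - 22) - 7 ≡ 9. → (22, 9)
3G: (22, 9) + (8, 7). λ = (7 - 9)/(8 - 22) ≡ 29/17 mod 31. 17⁻¹ ≡ 11 (mod 31) since 17·11 = 187 ≡ 1, so λ ≡ 9.
  x = λ² - 22 - 8 = 81 - 30 ≡ 20; y = λ·(22 - 20) - 9 ≡ 9. → (20, 9)

(20, 9)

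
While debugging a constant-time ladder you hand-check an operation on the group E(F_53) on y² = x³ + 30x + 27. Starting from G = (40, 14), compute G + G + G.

(6, 30)

Repeated addition: build up to 3G.
2G: tangent at (40, 14): λ = (3·40² + 30)/(2·14) ≡ 7/28. 28⁻¹ ≡ 36 (mod 53), so λ ≡ 7·36 ≡ 40.
  x = λ² - 40 - 40 = 1600 - 80 ≡ 36; y = λ·(40 - 36) - 14 ≡ 40. → (36, 40)
3G: (36, 40) + (40, 14). λ = (14 - 40)/(40 - 36) ≡ 27/4 mod 53. 4⁻¹ ≡ 40 (mod 53), so λ ≡ 20.
  x = λ² - 36 - 40 = 400 - 76 ≡ 6; y = λ·(36 - 6) - 40 ≡ 30. → (6, 30)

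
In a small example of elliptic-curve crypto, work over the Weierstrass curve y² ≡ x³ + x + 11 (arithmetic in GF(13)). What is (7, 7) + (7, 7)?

(11, 12)

tangent at (7, 7): λ = (3·7² + 1)/(2·7) ≡ 5/1. 1⁻¹ ≡ 1 (mod 13) since 1·1 = 1 ≡ 1, so λ ≡ 5·1 ≡ 5.
  x = λ² - 7 - 7 = 25 - 14 ≡ 11; y = λ·(7 - 11) - 7 ≡ 12. → (11, 12)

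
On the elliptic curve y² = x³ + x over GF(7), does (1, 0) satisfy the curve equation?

y² = 0² ≡ 0; x³ + 1x + 0 = 2 ≡ 2 (mod 7). 0 ≠ 2.

no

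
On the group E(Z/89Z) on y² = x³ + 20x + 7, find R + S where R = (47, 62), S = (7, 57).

(67, 69)

(47, 62) + (7, 57). λ = (57 - 62)/(7 - 47) ≡ 84/49 mod 89. 49⁻¹ ≡ 20 (mod 89) since 49·20 = 980 ≡ 1, so λ ≡ 78.
  x = λ² - 47 - 7 = 6084 - 54 ≡ 67; y = λ·(47 - 67) - 62 ≡ 69. → (67, 69)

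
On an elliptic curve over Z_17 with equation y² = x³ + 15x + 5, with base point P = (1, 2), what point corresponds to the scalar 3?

(10, 4)

Repeated addition: build up to 3P.
2P: tangent at (1, 2): λ = (3·1² + 15)/(2·2) ≡ 1/4. 4⁻¹ ≡ 13 (mod 17), so λ ≡ 1·13 ≡ 13.
  x = λ² - 1 - 1 = 169 - 2 ≡ 14; y = λ·(1 - 14) - 2 ≡ 16. → (14, 16)
3P: (14, 16) + (1, 2). λ = (2 - 16)/(1 - 14) ≡ 3/4 mod 17. 4⁻¹ ≡ 13 (mod 17), so λ ≡ 5.
  x = λ² - 14 - 1 = 25 - 15 ≡ 10; y = λ·(14 - 10) - 16 ≡ 4. → (10, 4)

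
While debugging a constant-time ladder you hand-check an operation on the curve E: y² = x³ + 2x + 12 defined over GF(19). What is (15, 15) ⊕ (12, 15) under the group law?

(15, 15) + (12, 15). λ = (15 - 15)/(12 - 15) ≡ 0/16 mod 19. 16⁻¹ ≡ 6 (mod 19) since 16·6 = 96 ≡ 1, so λ ≡ 0.
  x = λ² - 15 - 12 = 0 - 27 ≡ 11; y = λ·(15 - 11) - 15 ≡ 4. → (11, 4)

(11, 4)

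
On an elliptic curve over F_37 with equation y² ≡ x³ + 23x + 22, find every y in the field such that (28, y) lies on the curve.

14, 23

x³ + 23x + 22 = 22618 ≡ 11 (mod 37).
Square roots of 11 mod 37: 14 and 23 (since 14² = 196 ≡ 11).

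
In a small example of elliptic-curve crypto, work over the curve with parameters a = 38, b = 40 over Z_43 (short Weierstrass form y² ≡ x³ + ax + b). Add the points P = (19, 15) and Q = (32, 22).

(33, 37)

(19, 15) + (32, 22). λ = (22 - 15)/(32 - 19) ≡ 7/13 mod 43. 13⁻¹ ≡ 10 (mod 43) since 13·10 = 130 ≡ 1, so λ ≡ 27.
  x = λ² - 19 - 32 = 729 - 51 ≡ 33; y = λ·(19 - 33) - 15 ≡ 37. → (33, 37)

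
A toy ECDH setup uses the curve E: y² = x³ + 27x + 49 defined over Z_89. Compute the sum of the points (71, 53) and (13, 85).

(47, 78)

(71, 53) + (13, 85). λ = (85 - 53)/(13 - 71) ≡ 32/31 mod 89. 31⁻¹ ≡ 23 (mod 89), so λ ≡ 24.
  x = λ² - 71 - 13 = 576 - 84 ≡ 47; y = λ·(71 - 47) - 53 ≡ 78. → (47, 78)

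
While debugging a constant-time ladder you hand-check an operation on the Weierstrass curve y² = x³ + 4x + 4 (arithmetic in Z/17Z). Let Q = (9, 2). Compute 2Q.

tangent at (9, 2): λ = (3·9² + 4)/(2·2) ≡ 9/4. 4⁻¹ ≡ 13 (mod 17), so λ ≡ 9·13 ≡ 15.
  x = λ² - 9 - 9 = 225 - 18 ≡ 3; y = λ·(9 - 3) - 2 ≡ 3. → (3, 3)

(3, 3)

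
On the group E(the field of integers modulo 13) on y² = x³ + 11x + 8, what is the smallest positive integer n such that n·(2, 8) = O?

4

2P: tangent at (2, 8): λ = (3·2² + 11)/(2·8) ≡ 10/3. 3⁻¹ ≡ 9 (mod 13), so λ ≡ 10·9 ≡ 12.
  x = λ² - 2 - 2 = 144 - 4 ≡ 10; y = λ·(2 - 10) - 8 ≡ 0. → (10, 0)
3P: (10, 0) + (2, 8). λ = (8 - 0)/(2 - 10) ≡ 8/5 mod 13. 5⁻¹ ≡ 8 (mod 13), so λ ≡ 12.
  x = λ² - 10 - 2 = 144 - 12 ≡ 2; y = λ·(10 - 2) - 0 ≡ 5. → (2, 5)
4P: (2, 5) + (2, 8): same x and y₁ ≡ -y₂, so the sum is O.
4P = O, so the order is 4.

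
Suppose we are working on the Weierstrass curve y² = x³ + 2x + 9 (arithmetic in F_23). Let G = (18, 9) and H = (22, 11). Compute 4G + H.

First 4G:
Repeated addition: build up to 4G.
2G: tangent at (18, 9): λ = (3·18² + 2)/(2·9) ≡ 8/18. 18⁻¹ ≡ 9 (mod 23), so λ ≡ 8·9 ≡ 3.
  x = λ² - 18 - 18 = 9 - 36 ≡ 19; y = λ·(18 - 19) - 9 ≡ 11. → (19, 11)
3G: (19, 11) + (18, 9). λ = (9 - 11)/(18 - 19) ≡ 21/22 mod 23. 22⁻¹ ≡ 22 (mod 23) since 22·22 = 484 ≡ 1, so λ ≡ 2.
  x = λ² - 19 - 18 = 4 - 37 ≡ 13; y = λ·(19 - 13) - 11 ≡ 1. → (13, 1)
4G: (13, 1) + (18, 9). λ = (9 - 1)/(18 - 13) ≡ 8/5 mod 23. 5⁻¹ ≡ 14 (mod 23), so λ ≡ 20.
  x = λ² - 13 - 18 = 400 - 31 ≡ 1; y = λ·(13 - 1) - 1 ≡ 9. → (1, 9)
4G = (1, 9).
Finally 4G + H:
(1, 9) + (22, 11). λ = (11 - 9)/(22 - 1) ≡ 2/21 mod 23. 21⁻¹ ≡ 11 (mod 23) since 21·11 = 231 ≡ 1, so λ ≡ 22.
  x = λ² - 1 - 22 = 484 - 23 ≡ 1; y = λ·(1 - 1) - 9 ≡ 14. → (1, 14)

(1, 14)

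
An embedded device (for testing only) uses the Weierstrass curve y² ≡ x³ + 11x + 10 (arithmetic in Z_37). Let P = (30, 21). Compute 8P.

Repeated addition: build up to 8P.
2P: tangent at (30, 21): λ = (3·30² + 11)/(2·21) ≡ 10/5. 5⁻¹ ≡ 15 (mod 37) since 5·15 = 75 ≡ 1, so λ ≡ 10·15 ≡ 2.
  x = λ² - 30 - 30 = 4 - 60 ≡ 18; y = λ·(30 - 18) - 21 ≡ 3. → (18, 3)
3P: (18, 3) + (30, 21). λ = (21 - 3)/(30 - 18) ≡ 18/12 mod 37. 12⁻¹ ≡ 34 (mod 37), so λ ≡ 20.
  x = λ² - 18 - 30 = 400 - 48 ≡ 19; y = λ·(18 - 19) - 3 ≡ 14. → (19, 14)
4P: (19, 14) + (30, 21). λ = (21 - 14)/(30 - 19) ≡ 7/11 mod 37. 11⁻¹ ≡ 27 (mod 37), so λ ≡ 4.
  x = λ² - 19 - 30 = 16 - 49 ≡ 4; y = λ·(19 - 4) - 14 ≡ 9. → (4, 9)
5P: (4, 9) + (30, 21). λ = (21 - 9)/(30 - 4) ≡ 12/26 mod 37. 26⁻¹ ≡ 10 (mod 37) since 26·10 = 260 ≡ 1, so λ ≡ 9.
  x = λ² - 4 - 30 = 81 - 34 ≡ 10; y = λ·(4 - 10) - 9 ≡ 11. → (10, 11)
6P: (10, 11) + (30, 21). λ = (21 - 11)/(30 - 10) ≡ 10/20 mod 37. 20⁻¹ ≡ 13 (mod 37), so λ ≡ 19.
  x = λ² - 10 - 30 = 361 - 40 ≡ 25; y = λ·(10 - 25) - 11 ≡ 0. → (25, 0)
7P: (25, 0) + (30, 21). λ = (21 - 0)/(30 - 25) ≡ 21/5 mod 37. 5⁻¹ ≡ 15 (mod 37), so λ ≡ 19.
  x = λ² - 25 - 30 = 361 - 55 ≡ 10; y = λ·(25 - 10) - 0 ≡ 26. → (10, 26)
8P: (10, 26) + (30, 21). λ = (21 - 26)/(30 - 10) ≡ 32/20 mod 37. 20⁻¹ ≡ 13 (mod 37), so λ ≡ 9.
  x = λ² - 10 - 30 = 81 - 40 ≡ 4; y = λ·(10 - 4) - 26 ≡ 28. → (4, 28)

(4, 28)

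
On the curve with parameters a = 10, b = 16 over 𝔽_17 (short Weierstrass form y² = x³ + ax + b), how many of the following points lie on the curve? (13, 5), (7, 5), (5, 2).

1

(13, 5): 5² ≡ 8, rhs ≡ 14 → off.
(7, 5): 5² ≡ 8, rhs ≡ 4 → off.
(5, 2): 2² ≡ 4, rhs ≡ 4 → on.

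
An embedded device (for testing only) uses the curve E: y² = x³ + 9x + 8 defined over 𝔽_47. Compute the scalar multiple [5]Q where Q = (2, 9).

Double-and-add on 5 = (101)₂. Start with Q = (2, 9) for the leading 1-bit.
double: tangent at (2, 9): λ = (3·2² + 9)/(2·9) ≡ 21/18. 18⁻¹ ≡ 34 (mod 47), so λ ≡ 21·34 ≡ 9.
  x = λ² - 2 - 2 = 81 - 4 ≡ 30; y = λ·(2 - 30) - 9 ≡ 21. → (30, 21)
double: tangent at (30, 21): λ = (3·30² + 9)/(2·21) ≡ 30/42. 42⁻¹ ≡ 28 (mod 47), so λ ≡ 30·28 ≡ 41.
  x = λ² - 30 - 30 = 1681 - 60 ≡ 23; y = λ·(30 - 23) - 21 ≡ 31. → (23, 31)
add Q: (23, 31) + (2, 9). λ = (9 - 31)/(2 - 23) ≡ 25/26 mod 47. 26⁻¹ ≡ 38 (mod 47) since 26·38 = 988 ≡ 1, so λ ≡ 10.
  x = λ² - 23 - 2 = 100 - 25 ≡ 28; y = λ·(23 - 28) - 31 ≡ 13. → (28, 13)

(28, 13)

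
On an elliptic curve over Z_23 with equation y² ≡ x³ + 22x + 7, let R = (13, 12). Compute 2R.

tangent at (13, 12): λ = (3·13² + 22)/(2·12) ≡ 0/1. 1⁻¹ ≡ 1 (mod 23), so λ ≡ 0·1 ≡ 0.
  x = λ² - 13 - 13 = 0 - 26 ≡ 20; y = λ·(13 - 20) - 12 ≡ 11. → (20, 11)

(20, 11)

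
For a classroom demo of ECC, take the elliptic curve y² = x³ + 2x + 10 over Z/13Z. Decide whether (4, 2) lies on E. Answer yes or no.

yes

y² = 2² ≡ 4; x³ + 2x + 10 = 82 ≡ 4 (mod 13). 4 = 4.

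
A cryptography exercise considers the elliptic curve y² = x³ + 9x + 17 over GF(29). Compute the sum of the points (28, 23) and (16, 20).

(28, 23) + (16, 20). λ = (20 - 23)/(16 - 28) ≡ 26/17 mod 29. 17⁻¹ ≡ 12 (mod 29), so λ ≡ 22.
  x = λ² - 28 - 16 = 484 - 44 ≡ 5; y = λ·(28 - 5) - 23 ≡ 19. → (5, 19)

(5, 19)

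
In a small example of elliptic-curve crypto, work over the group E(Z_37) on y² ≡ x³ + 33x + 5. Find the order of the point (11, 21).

2P: tangent at (11, 21): λ = (3·11² + 33)/(2·21) ≡ 26/5. 5⁻¹ ≡ 15 (mod 37), so λ ≡ 26·15 ≡ 20.
  x = λ² - 11 - 11 = 400 - 22 ≡ 8; y = λ·(11 - 8) - 21 ≡ 2. → (8, 2)
3P: (8, 2) + (11, 21). λ = (21 - 2)/(11 - 8) ≡ 19/3 mod 37. 3⁻¹ ≡ 25 (mod 37) since 3·25 = 75 ≡ 1, so λ ≡ 31.
  x = λ² - 8 - 11 = 961 - 19 ≡ 17; y = λ·(8 - 17) - 2 ≡ 15. → (17, 15)
4P: (17, 15) + (11, 21). λ = (21 - 15)/(11 - 17) ≡ 6/31 mod 37. 31⁻¹ ≡ 6 (mod 37) since 31·6 = 186 ≡ 1, so λ ≡ 36.
  x = λ² - 17 - 11 = 1296 - 28 ≡ 10; y = λ·(17 - 10) - 15 ≡ 15. → (10, 15)
5P: (10, 15) + (11, 21). λ = (21 - 15)/(11 - 10) ≡ 6/1 mod 37. 1⁻¹ ≡ 1 (mod 37), so λ ≡ 6.
  x = λ² - 10 - 11 = 36 - 21 ≡ 15; y = λ·(10 - 15) - 15 ≡ 29. → (15, 29)
6P: (15, 29) + (11, 21). λ = (21 - 29)/(11 - 15) ≡ 29/33 mod 37. 33⁻¹ ≡ 9 (mod 37), so λ ≡ 2.
  x = λ² - 15 - 11 = 4 - 26 ≡ 15; y = λ·(15 - 15) - 29 ≡ 8. → (15, 8)
7P: (15, 8) + (11, 21). λ = (21 - 8)/(11 - 15) ≡ 13/33 mod 37. 33⁻¹ ≡ 9 (mod 37) since 33·9 = 297 ≡ 1, so λ ≡ 6.
  x = λ² - 15 - 11 = 36 - 26 ≡ 10; y = λ·(15 - 10) - 8 ≡ 22. → (10, 22)
8P: (10, 22) + (11, 21). λ = (21 - 22)/(11 - 10) ≡ 36/1 mod 37. 1⁻¹ ≡ 1 (mod 37) since 1·1 = 1 ≡ 1, so λ ≡ 36.
  x = λ² - 10 - 11 = 1296 - 21 ≡ 17; y = λ·(10 - 17) - 22 ≡ 22. → (17, 22)
9P: (17, 22) + (11, 21). λ = (21 - 22)/(11 - 17) ≡ 36/31 mod 37. 31⁻¹ ≡ 6 (mod 37), so λ ≡ 31.
  x = λ² - 17 - 11 = 961 - 28 ≡ 8; y = λ·(17 - 8) - 22 ≡ 35. → (8, 35)
10P: (8, 35) + (11, 21). λ = (21 - 35)/(11 - 8) ≡ 23/3 mod 37. 3⁻¹ ≡ 25 (mod 37), so λ ≡ 20.
  x = λ² - 8 - 11 = 400 - 19 ≡ 11; y = λ·(8 - 11) - 35 ≡ 16. → (11, 16)
11P: (11, 16) + (11, 21): same x and y₁ ≡ -y₂, so the sum is the point at infinity.
11P = the point at infinity, so the order is 11.

11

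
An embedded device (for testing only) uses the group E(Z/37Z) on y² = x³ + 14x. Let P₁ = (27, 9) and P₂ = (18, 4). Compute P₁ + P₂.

(22, 2)

(27, 9) + (18, 4). λ = (4 - 9)/(18 - 27) ≡ 32/28 mod 37. 28⁻¹ ≡ 4 (mod 37) since 28·4 = 112 ≡ 1, so λ ≡ 17.
  x = λ² - 27 - 18 = 289 - 45 ≡ 22; y = λ·(27 - 22) - 9 ≡ 2. → (22, 2)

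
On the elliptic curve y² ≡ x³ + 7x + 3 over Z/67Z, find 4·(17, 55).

Write G = (17, 55).
Double-and-add on 4 = (100)₂. Start with G = (17, 55) for the leading 1-bit.
double: tangent at (17, 55): λ = (3·17² + 7)/(2·55) ≡ 3/43. 43⁻¹ ≡ 53 (mod 67), so λ ≡ 3·53 ≡ 25.
  x = λ² - 17 - 17 = 625 - 34 ≡ 55; y = λ·(17 - 55) - 55 ≡ 0. → (55, 0)
double: (55, 0) + (55, 0): same x and y₁ ≡ -y₂, so the sum is 𝒪.

O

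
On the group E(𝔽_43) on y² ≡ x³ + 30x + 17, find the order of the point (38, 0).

2P: (38, 0) + (38, 0): same x and y₁ ≡ -y₂, so the sum is O.
2P = O, so the order is 2.

2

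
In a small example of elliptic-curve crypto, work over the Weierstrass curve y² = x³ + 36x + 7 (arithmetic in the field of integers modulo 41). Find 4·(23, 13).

Write G = (23, 13).
Double-and-add on 4 = (100)₂. Start with G = (23, 13) for the leading 1-bit.
double: tangent at (23, 13): λ = (3·23² + 36)/(2·13) ≡ 24/26. 26⁻¹ ≡ 30 (mod 41), so λ ≡ 24·30 ≡ 23.
  x = λ² - 23 - 23 = 529 - 46 ≡ 32; y = λ·(23 - 32) - 13 ≡ 26. → (32, 26)
double: tangent at (32, 26): λ = (3·32² + 36)/(2·26) ≡ 33/11. 11⁻¹ ≡ 15 (mod 41), so λ ≡ 33·15 ≡ 3.
  x = λ² - 32 - 32 = 9 - 64 ≡ 27; y = λ·(32 - 27) - 26 ≡ 30. → (27, 30)

(27, 30)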